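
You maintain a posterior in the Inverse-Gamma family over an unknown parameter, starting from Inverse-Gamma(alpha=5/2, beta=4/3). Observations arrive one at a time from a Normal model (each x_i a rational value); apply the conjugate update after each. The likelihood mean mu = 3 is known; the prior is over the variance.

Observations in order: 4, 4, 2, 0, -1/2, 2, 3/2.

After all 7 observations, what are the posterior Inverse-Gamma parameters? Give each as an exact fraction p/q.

obs 1: x=4 → posterior Inverse-Gamma(3, 11/6)
obs 2: x=4 → posterior Inverse-Gamma(7/2, 7/3)
obs 3: x=2 → posterior Inverse-Gamma(4, 17/6)
obs 4: x=0 → posterior Inverse-Gamma(9/2, 22/3)
obs 5: x=-1/2 → posterior Inverse-Gamma(5, 323/24)
obs 6: x=2 → posterior Inverse-Gamma(11/2, 335/24)
obs 7: x=3/2 → posterior Inverse-Gamma(6, 181/12)

alpha=6, beta=181/12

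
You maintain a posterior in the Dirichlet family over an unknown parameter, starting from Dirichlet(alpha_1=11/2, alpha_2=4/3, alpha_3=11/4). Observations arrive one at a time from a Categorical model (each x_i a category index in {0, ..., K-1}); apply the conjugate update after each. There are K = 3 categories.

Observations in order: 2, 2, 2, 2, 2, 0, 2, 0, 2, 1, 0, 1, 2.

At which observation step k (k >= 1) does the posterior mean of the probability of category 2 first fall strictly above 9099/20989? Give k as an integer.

obs 1: x=2 → posterior Dirichlet(11/2, 4/3, 15/4)
obs 2: x=2 → posterior Dirichlet(11/2, 4/3, 19/4)
obs 3: x=2 → posterior Dirichlet(11/2, 4/3, 23/4)
obs 4: x=2 → posterior Dirichlet(11/2, 4/3, 27/4)
obs 5: x=2 → posterior Dirichlet(11/2, 4/3, 31/4)
obs 6: x=0 → posterior Dirichlet(13/2, 4/3, 31/4)
obs 7: x=2 → posterior Dirichlet(13/2, 4/3, 35/4)
obs 8: x=0 → posterior Dirichlet(15/2, 4/3, 35/4)
obs 9: x=2 → posterior Dirichlet(15/2, 4/3, 39/4)
obs 10: x=1 → posterior Dirichlet(15/2, 7/3, 39/4)
obs 11: x=0 → posterior Dirichlet(17/2, 7/3, 39/4)
obs 12: x=1 → posterior Dirichlet(17/2, 10/3, 39/4)
obs 13: x=2 → posterior Dirichlet(17/2, 10/3, 43/4)

k = 3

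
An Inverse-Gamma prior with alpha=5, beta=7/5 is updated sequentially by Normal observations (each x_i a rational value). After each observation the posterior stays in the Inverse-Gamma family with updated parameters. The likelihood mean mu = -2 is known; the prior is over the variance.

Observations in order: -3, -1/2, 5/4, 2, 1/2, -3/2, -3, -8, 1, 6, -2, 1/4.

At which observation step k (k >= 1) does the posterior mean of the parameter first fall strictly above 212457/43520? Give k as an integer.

obs 1: x=-3 → posterior Inverse-Gamma(11/2, 19/10)
obs 2: x=-1/2 → posterior Inverse-Gamma(6, 121/40)
obs 3: x=5/4 → posterior Inverse-Gamma(13/2, 1329/160)
obs 4: x=2 → posterior Inverse-Gamma(7, 2609/160)
obs 5: x=1/2 → posterior Inverse-Gamma(15/2, 3109/160)
obs 6: x=-3/2 → posterior Inverse-Gamma(8, 3129/160)
obs 7: x=-3 → posterior Inverse-Gamma(17/2, 3209/160)
obs 8: x=-8 → posterior Inverse-Gamma(9, 6089/160)
obs 9: x=1 → posterior Inverse-Gamma(19/2, 6809/160)
obs 10: x=6 → posterior Inverse-Gamma(10, 11929/160)
obs 11: x=-2 → posterior Inverse-Gamma(21/2, 11929/160)
obs 12: x=1/4 → posterior Inverse-Gamma(11, 6167/80)

k = 9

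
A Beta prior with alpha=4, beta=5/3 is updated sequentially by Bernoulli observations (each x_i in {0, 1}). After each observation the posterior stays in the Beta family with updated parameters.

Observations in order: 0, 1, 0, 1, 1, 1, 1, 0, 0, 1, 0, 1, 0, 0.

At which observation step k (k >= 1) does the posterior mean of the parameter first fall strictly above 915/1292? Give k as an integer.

k = 7

obs 1: x=0 → posterior Beta(4, 8/3)
obs 2: x=1 → posterior Beta(5, 8/3)
obs 3: x=0 → posterior Beta(5, 11/3)
obs 4: x=1 → posterior Beta(6, 11/3)
obs 5: x=1 → posterior Beta(7, 11/3)
obs 6: x=1 → posterior Beta(8, 11/3)
obs 7: x=1 → posterior Beta(9, 11/3)
obs 8: x=0 → posterior Beta(9, 14/3)
obs 9: x=0 → posterior Beta(9, 17/3)
obs 10: x=1 → posterior Beta(10, 17/3)
obs 11: x=0 → posterior Beta(10, 20/3)
obs 12: x=1 → posterior Beta(11, 20/3)
obs 13: x=0 → posterior Beta(11, 23/3)
obs 14: x=0 → posterior Beta(11, 26/3)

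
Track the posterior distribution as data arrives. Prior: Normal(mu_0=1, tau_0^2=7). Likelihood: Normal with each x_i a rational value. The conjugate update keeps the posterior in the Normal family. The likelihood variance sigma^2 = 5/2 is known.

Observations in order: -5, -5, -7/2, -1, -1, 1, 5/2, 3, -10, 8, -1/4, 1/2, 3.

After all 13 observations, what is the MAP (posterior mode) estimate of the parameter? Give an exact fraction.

-207/374

obs 1: x=-5 → posterior Normal(-65/19, 35/19)
obs 2: x=-5 → posterior Normal(-45/11, 35/33)
obs 3: x=-7/2 → posterior Normal(-184/47, 35/47)
obs 4: x=-1 → posterior Normal(-198/61, 35/61)
obs 5: x=-1 → posterior Normal(-212/75, 7/15)
obs 6: x=1 → posterior Normal(-198/89, 35/89)
obs 7: x=5/2 → posterior Normal(-163/103, 35/103)
obs 8: x=3 → posterior Normal(-121/117, 35/117)
obs 9: x=-10 → posterior Normal(-261/131, 35/131)
obs 10: x=8 → posterior Normal(-149/145, 7/29)
obs 11: x=-1/4 → posterior Normal(-305/318, 35/159)
obs 12: x=1/2 → posterior Normal(-291/346, 35/173)
obs 13: x=3 → posterior Normal(-207/374, 35/187)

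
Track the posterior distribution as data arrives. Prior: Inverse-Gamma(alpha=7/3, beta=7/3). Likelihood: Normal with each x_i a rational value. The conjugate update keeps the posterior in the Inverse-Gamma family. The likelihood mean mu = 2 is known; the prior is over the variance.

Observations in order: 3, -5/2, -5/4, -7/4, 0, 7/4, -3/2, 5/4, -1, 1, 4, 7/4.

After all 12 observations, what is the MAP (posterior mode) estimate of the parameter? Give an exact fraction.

obs 1: x=3 → posterior Inverse-Gamma(17/6, 17/6)
obs 2: x=-5/2 → posterior Inverse-Gamma(10/3, 311/24)
obs 3: x=-5/4 → posterior Inverse-Gamma(23/6, 1751/96)
obs 4: x=-7/4 → posterior Inverse-Gamma(13/3, 1213/48)
obs 5: x=0 → posterior Inverse-Gamma(29/6, 1309/48)
obs 6: x=7/4 → posterior Inverse-Gamma(16/3, 2621/96)
obs 7: x=-3/2 → posterior Inverse-Gamma(35/6, 3209/96)
obs 8: x=5/4 → posterior Inverse-Gamma(19/3, 809/24)
obs 9: x=-1 → posterior Inverse-Gamma(41/6, 917/24)
obs 10: x=1 → posterior Inverse-Gamma(22/3, 929/24)
obs 11: x=4 → posterior Inverse-Gamma(47/6, 977/24)
obs 12: x=7/4 → posterior Inverse-Gamma(25/3, 3911/96)

3911/896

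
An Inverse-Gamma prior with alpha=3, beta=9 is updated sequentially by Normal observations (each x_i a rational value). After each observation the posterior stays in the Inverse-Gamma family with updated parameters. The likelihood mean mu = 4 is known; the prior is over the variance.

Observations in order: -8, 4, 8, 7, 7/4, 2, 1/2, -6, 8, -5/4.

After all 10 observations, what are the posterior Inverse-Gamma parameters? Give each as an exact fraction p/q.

alpha=8, beta=2815/16

obs 1: x=-8 → posterior Inverse-Gamma(7/2, 81)
obs 2: x=4 → posterior Inverse-Gamma(4, 81)
obs 3: x=8 → posterior Inverse-Gamma(9/2, 89)
obs 4: x=7 → posterior Inverse-Gamma(5, 187/2)
obs 5: x=7/4 → posterior Inverse-Gamma(11/2, 3073/32)
obs 6: x=2 → posterior Inverse-Gamma(6, 3137/32)
obs 7: x=1/2 → posterior Inverse-Gamma(13/2, 3333/32)
obs 8: x=-6 → posterior Inverse-Gamma(7, 4933/32)
obs 9: x=8 → posterior Inverse-Gamma(15/2, 5189/32)
obs 10: x=-5/4 → posterior Inverse-Gamma(8, 2815/16)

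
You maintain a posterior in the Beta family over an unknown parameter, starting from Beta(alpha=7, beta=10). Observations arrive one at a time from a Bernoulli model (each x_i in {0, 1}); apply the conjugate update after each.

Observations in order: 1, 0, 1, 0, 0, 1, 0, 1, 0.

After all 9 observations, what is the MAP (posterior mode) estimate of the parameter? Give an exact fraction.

5/12

obs 1: x=1 → posterior Beta(8, 10)
obs 2: x=0 → posterior Beta(8, 11)
obs 3: x=1 → posterior Beta(9, 11)
obs 4: x=0 → posterior Beta(9, 12)
obs 5: x=0 → posterior Beta(9, 13)
obs 6: x=1 → posterior Beta(10, 13)
obs 7: x=0 → posterior Beta(10, 14)
obs 8: x=1 → posterior Beta(11, 14)
obs 9: x=0 → posterior Beta(11, 15)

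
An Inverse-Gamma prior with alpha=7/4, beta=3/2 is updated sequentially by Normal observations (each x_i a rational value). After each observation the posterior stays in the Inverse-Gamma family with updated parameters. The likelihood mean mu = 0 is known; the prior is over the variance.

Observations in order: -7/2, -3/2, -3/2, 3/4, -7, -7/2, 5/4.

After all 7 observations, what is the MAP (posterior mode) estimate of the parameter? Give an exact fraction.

obs 1: x=-7/2 → posterior Inverse-Gamma(9/4, 61/8)
obs 2: x=-3/2 → posterior Inverse-Gamma(11/4, 35/4)
obs 3: x=-3/2 → posterior Inverse-Gamma(13/4, 79/8)
obs 4: x=3/4 → posterior Inverse-Gamma(15/4, 325/32)
obs 5: x=-7 → posterior Inverse-Gamma(17/4, 1109/32)
obs 6: x=-7/2 → posterior Inverse-Gamma(19/4, 1305/32)
obs 7: x=5/4 → posterior Inverse-Gamma(21/4, 665/16)

133/20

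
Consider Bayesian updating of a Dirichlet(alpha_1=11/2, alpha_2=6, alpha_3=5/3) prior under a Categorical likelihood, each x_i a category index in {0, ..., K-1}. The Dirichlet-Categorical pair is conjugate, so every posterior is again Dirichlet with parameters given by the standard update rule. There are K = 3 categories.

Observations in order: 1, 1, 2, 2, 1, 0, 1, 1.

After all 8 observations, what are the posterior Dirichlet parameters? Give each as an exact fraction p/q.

obs 1: x=1 → posterior Dirichlet(11/2, 7, 5/3)
obs 2: x=1 → posterior Dirichlet(11/2, 8, 5/3)
obs 3: x=2 → posterior Dirichlet(11/2, 8, 8/3)
obs 4: x=2 → posterior Dirichlet(11/2, 8, 11/3)
obs 5: x=1 → posterior Dirichlet(11/2, 9, 11/3)
obs 6: x=0 → posterior Dirichlet(13/2, 9, 11/3)
obs 7: x=1 → posterior Dirichlet(13/2, 10, 11/3)
obs 8: x=1 → posterior Dirichlet(13/2, 11, 11/3)

alpha_1=13/2, alpha_2=11, alpha_3=11/3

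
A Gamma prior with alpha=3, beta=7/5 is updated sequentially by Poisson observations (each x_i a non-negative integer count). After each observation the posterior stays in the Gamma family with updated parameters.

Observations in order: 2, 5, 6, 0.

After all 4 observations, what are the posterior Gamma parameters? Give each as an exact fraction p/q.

alpha=16, beta=27/5

obs 1: x=2 → posterior Gamma(5, 12/5)
obs 2: x=5 → posterior Gamma(10, 17/5)
obs 3: x=6 → posterior Gamma(16, 22/5)
obs 4: x=0 → posterior Gamma(16, 27/5)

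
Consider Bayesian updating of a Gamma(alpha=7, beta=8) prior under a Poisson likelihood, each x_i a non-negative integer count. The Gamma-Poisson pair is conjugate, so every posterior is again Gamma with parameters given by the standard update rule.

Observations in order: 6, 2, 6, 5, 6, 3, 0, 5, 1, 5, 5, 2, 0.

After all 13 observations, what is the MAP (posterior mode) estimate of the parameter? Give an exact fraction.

obs 1: x=6 → posterior Gamma(13, 9)
obs 2: x=2 → posterior Gamma(15, 10)
obs 3: x=6 → posterior Gamma(21, 11)
obs 4: x=5 → posterior Gamma(26, 12)
obs 5: x=6 → posterior Gamma(32, 13)
obs 6: x=3 → posterior Gamma(35, 14)
obs 7: x=0 → posterior Gamma(35, 15)
obs 8: x=5 → posterior Gamma(40, 16)
obs 9: x=1 → posterior Gamma(41, 17)
obs 10: x=5 → posterior Gamma(46, 18)
obs 11: x=5 → posterior Gamma(51, 19)
obs 12: x=2 → posterior Gamma(53, 20)
obs 13: x=0 → posterior Gamma(53, 21)

52/21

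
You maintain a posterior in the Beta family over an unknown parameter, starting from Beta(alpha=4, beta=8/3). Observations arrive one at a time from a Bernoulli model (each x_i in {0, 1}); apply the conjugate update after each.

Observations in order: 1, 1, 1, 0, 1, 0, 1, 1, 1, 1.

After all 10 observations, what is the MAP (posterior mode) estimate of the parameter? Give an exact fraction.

3/4

obs 1: x=1 → posterior Beta(5, 8/3)
obs 2: x=1 → posterior Beta(6, 8/3)
obs 3: x=1 → posterior Beta(7, 8/3)
obs 4: x=0 → posterior Beta(7, 11/3)
obs 5: x=1 → posterior Beta(8, 11/3)
obs 6: x=0 → posterior Beta(8, 14/3)
obs 7: x=1 → posterior Beta(9, 14/3)
obs 8: x=1 → posterior Beta(10, 14/3)
obs 9: x=1 → posterior Beta(11, 14/3)
obs 10: x=1 → posterior Beta(12, 14/3)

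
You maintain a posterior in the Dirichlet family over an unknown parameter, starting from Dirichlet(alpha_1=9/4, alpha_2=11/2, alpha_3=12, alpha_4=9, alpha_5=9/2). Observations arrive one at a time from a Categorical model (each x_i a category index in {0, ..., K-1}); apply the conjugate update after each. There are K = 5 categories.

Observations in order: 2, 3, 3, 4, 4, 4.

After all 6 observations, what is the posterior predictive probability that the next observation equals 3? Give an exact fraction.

obs 1: x=2 → posterior Dirichlet(9/4, 11/2, 13, 9, 9/2)
obs 2: x=3 → posterior Dirichlet(9/4, 11/2, 13, 10, 9/2)
obs 3: x=3 → posterior Dirichlet(9/4, 11/2, 13, 11, 9/2)
obs 4: x=4 → posterior Dirichlet(9/4, 11/2, 13, 11, 11/2)
obs 5: x=4 → posterior Dirichlet(9/4, 11/2, 13, 11, 13/2)
obs 6: x=4 → posterior Dirichlet(9/4, 11/2, 13, 11, 15/2)

44/157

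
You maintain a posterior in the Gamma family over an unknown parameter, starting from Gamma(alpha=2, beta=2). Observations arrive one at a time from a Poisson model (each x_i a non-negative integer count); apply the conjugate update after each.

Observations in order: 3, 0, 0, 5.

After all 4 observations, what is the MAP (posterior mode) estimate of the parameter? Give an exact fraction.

obs 1: x=3 → posterior Gamma(5, 3)
obs 2: x=0 → posterior Gamma(5, 4)
obs 3: x=0 → posterior Gamma(5, 5)
obs 4: x=5 → posterior Gamma(10, 6)

3/2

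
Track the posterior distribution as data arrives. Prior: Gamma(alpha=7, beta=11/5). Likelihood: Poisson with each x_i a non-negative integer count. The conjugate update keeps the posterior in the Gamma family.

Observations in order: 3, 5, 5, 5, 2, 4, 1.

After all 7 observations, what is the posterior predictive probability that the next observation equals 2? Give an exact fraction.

obs 1: x=3 → posterior Gamma(10, 16/5)
obs 2: x=5 → posterior Gamma(15, 21/5)
obs 3: x=5 → posterior Gamma(20, 26/5)
obs 4: x=5 → posterior Gamma(25, 31/5)
obs 5: x=2 → posterior Gamma(27, 36/5)
obs 6: x=4 → posterior Gamma(31, 41/5)
obs 7: x=1 → posterior Gamma(32, 46/5)

710727778995828326042992527149915812143818897380238950400/3804212187770006845104225428814283599364285631706866468067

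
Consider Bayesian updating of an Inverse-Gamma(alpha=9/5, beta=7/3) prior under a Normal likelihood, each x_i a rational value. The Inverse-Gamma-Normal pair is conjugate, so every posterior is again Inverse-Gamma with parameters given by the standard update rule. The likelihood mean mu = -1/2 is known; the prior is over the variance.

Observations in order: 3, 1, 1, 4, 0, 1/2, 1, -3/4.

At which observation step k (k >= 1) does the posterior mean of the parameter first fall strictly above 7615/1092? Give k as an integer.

obs 1: x=3 → posterior Inverse-Gamma(23/10, 203/24)
obs 2: x=1 → posterior Inverse-Gamma(14/5, 115/12)
obs 3: x=1 → posterior Inverse-Gamma(33/10, 257/24)
obs 4: x=4 → posterior Inverse-Gamma(19/5, 125/6)
obs 5: x=0 → posterior Inverse-Gamma(43/10, 503/24)
obs 6: x=1/2 → posterior Inverse-Gamma(24/5, 515/24)
obs 7: x=1 → posterior Inverse-Gamma(53/10, 271/12)
obs 8: x=-3/4 → posterior Inverse-Gamma(29/5, 2171/96)

k = 4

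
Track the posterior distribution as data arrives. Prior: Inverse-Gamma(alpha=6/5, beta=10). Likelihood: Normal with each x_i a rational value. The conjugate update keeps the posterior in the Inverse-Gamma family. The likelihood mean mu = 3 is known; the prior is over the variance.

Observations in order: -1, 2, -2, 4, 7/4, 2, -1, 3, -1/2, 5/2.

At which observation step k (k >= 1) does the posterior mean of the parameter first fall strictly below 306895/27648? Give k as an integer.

k = 6

obs 1: x=-1 → posterior Inverse-Gamma(17/10, 18)
obs 2: x=2 → posterior Inverse-Gamma(11/5, 37/2)
obs 3: x=-2 → posterior Inverse-Gamma(27/10, 31)
obs 4: x=4 → posterior Inverse-Gamma(16/5, 63/2)
obs 5: x=7/4 → posterior Inverse-Gamma(37/10, 1033/32)
obs 6: x=2 → posterior Inverse-Gamma(21/5, 1049/32)
obs 7: x=-1 → posterior Inverse-Gamma(47/10, 1305/32)
obs 8: x=3 → posterior Inverse-Gamma(26/5, 1305/32)
obs 9: x=-1/2 → posterior Inverse-Gamma(57/10, 1501/32)
obs 10: x=5/2 → posterior Inverse-Gamma(31/5, 1505/32)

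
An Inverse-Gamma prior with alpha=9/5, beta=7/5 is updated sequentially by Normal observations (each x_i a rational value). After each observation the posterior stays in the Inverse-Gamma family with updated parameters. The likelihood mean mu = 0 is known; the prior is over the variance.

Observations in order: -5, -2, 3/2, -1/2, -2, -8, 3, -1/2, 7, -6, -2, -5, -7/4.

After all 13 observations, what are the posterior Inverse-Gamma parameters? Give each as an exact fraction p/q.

alpha=83/10, beta=18289/160

obs 1: x=-5 → posterior Inverse-Gamma(23/10, 139/10)
obs 2: x=-2 → posterior Inverse-Gamma(14/5, 159/10)
obs 3: x=3/2 → posterior Inverse-Gamma(33/10, 681/40)
obs 4: x=-1/2 → posterior Inverse-Gamma(19/5, 343/20)
obs 5: x=-2 → posterior Inverse-Gamma(43/10, 383/20)
obs 6: x=-8 → posterior Inverse-Gamma(24/5, 1023/20)
obs 7: x=3 → posterior Inverse-Gamma(53/10, 1113/20)
obs 8: x=-1/2 → posterior Inverse-Gamma(29/5, 2231/40)
obs 9: x=7 → posterior Inverse-Gamma(63/10, 3211/40)
obs 10: x=-6 → posterior Inverse-Gamma(34/5, 3931/40)
obs 11: x=-2 → posterior Inverse-Gamma(73/10, 4011/40)
obs 12: x=-5 → posterior Inverse-Gamma(39/5, 4511/40)
obs 13: x=-7/4 → posterior Inverse-Gamma(83/10, 18289/160)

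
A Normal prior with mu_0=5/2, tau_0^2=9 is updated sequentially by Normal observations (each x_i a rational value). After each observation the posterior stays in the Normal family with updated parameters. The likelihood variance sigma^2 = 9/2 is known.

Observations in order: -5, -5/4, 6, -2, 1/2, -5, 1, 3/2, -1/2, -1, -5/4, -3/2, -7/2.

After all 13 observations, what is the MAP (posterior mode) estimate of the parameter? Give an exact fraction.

-43/54

obs 1: x=-5 → posterior Normal(-5/2, 3)
obs 2: x=-5/4 → posterior Normal(-2, 9/5)
obs 3: x=6 → posterior Normal(2/7, 9/7)
obs 4: x=-2 → posterior Normal(-2/9, 1)
obs 5: x=1/2 → posterior Normal(-1/11, 9/11)
obs 6: x=-5 → posterior Normal(-11/13, 9/13)
obs 7: x=1 → posterior Normal(-3/5, 3/5)
obs 8: x=3/2 → posterior Normal(-6/17, 9/17)
obs 9: x=-1/2 → posterior Normal(-7/19, 9/19)
obs 10: x=-1 → posterior Normal(-3/7, 3/7)
obs 11: x=-5/4 → posterior Normal(-1/2, 9/23)
obs 12: x=-3/2 → posterior Normal(-29/50, 9/25)
obs 13: x=-7/2 → posterior Normal(-43/54, 1/3)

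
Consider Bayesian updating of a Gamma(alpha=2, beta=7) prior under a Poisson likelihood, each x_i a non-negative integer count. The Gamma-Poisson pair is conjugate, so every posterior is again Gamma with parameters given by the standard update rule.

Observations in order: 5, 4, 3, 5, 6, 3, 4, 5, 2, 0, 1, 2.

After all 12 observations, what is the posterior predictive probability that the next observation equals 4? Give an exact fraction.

15200326976206019310265984977417003997225557710380222414239/140737488355328000000000000000000000000000000000000000000000

obs 1: x=5 → posterior Gamma(7, 8)
obs 2: x=4 → posterior Gamma(11, 9)
obs 3: x=3 → posterior Gamma(14, 10)
obs 4: x=5 → posterior Gamma(19, 11)
obs 5: x=6 → posterior Gamma(25, 12)
obs 6: x=3 → posterior Gamma(28, 13)
obs 7: x=4 → posterior Gamma(32, 14)
obs 8: x=5 → posterior Gamma(37, 15)
obs 9: x=2 → posterior Gamma(39, 16)
obs 10: x=0 → posterior Gamma(39, 17)
obs 11: x=1 → posterior Gamma(40, 18)
obs 12: x=2 → posterior Gamma(42, 19)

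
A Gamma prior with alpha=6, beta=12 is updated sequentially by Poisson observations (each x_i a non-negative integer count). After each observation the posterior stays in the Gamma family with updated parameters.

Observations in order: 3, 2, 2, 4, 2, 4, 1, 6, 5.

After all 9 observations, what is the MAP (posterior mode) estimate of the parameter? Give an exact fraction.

34/21

obs 1: x=3 → posterior Gamma(9, 13)
obs 2: x=2 → posterior Gamma(11, 14)
obs 3: x=2 → posterior Gamma(13, 15)
obs 4: x=4 → posterior Gamma(17, 16)
obs 5: x=2 → posterior Gamma(19, 17)
obs 6: x=4 → posterior Gamma(23, 18)
obs 7: x=1 → posterior Gamma(24, 19)
obs 8: x=6 → posterior Gamma(30, 20)
obs 9: x=5 → posterior Gamma(35, 21)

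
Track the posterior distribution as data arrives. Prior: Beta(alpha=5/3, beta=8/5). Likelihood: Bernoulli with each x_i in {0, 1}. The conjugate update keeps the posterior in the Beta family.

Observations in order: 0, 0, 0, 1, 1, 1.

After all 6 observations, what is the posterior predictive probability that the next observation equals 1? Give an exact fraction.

70/139

obs 1: x=0 → posterior Beta(5/3, 13/5)
obs 2: x=0 → posterior Beta(5/3, 18/5)
obs 3: x=0 → posterior Beta(5/3, 23/5)
obs 4: x=1 → posterior Beta(8/3, 23/5)
obs 5: x=1 → posterior Beta(11/3, 23/5)
obs 6: x=1 → posterior Beta(14/3, 23/5)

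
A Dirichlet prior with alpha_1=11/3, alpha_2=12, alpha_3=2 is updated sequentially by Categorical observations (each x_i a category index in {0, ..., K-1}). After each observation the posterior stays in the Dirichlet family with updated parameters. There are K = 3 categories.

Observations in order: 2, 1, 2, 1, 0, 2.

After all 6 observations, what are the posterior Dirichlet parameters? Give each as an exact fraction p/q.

obs 1: x=2 → posterior Dirichlet(11/3, 12, 3)
obs 2: x=1 → posterior Dirichlet(11/3, 13, 3)
obs 3: x=2 → posterior Dirichlet(11/3, 13, 4)
obs 4: x=1 → posterior Dirichlet(11/3, 14, 4)
obs 5: x=0 → posterior Dirichlet(14/3, 14, 4)
obs 6: x=2 → posterior Dirichlet(14/3, 14, 5)

alpha_1=14/3, alpha_2=14, alpha_3=5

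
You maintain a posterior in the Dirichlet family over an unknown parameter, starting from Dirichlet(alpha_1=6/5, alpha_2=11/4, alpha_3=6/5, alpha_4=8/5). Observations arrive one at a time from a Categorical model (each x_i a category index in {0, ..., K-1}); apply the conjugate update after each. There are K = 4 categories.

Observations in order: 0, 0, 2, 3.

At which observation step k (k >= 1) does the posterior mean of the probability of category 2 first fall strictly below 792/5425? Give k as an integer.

obs 1: x=0 → posterior Dirichlet(11/5, 11/4, 6/5, 8/5)
obs 2: x=0 → posterior Dirichlet(16/5, 11/4, 6/5, 8/5)
obs 3: x=2 → posterior Dirichlet(16/5, 11/4, 11/5, 8/5)
obs 4: x=3 → posterior Dirichlet(16/5, 11/4, 11/5, 13/5)

k = 2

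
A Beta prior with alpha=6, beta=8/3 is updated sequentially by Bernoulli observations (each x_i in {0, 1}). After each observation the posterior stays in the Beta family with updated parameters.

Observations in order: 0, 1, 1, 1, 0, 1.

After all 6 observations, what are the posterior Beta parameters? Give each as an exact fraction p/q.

alpha=10, beta=14/3

obs 1: x=0 → posterior Beta(6, 11/3)
obs 2: x=1 → posterior Beta(7, 11/3)
obs 3: x=1 → posterior Beta(8, 11/3)
obs 4: x=1 → posterior Beta(9, 11/3)
obs 5: x=0 → posterior Beta(9, 14/3)
obs 6: x=1 → posterior Beta(10, 14/3)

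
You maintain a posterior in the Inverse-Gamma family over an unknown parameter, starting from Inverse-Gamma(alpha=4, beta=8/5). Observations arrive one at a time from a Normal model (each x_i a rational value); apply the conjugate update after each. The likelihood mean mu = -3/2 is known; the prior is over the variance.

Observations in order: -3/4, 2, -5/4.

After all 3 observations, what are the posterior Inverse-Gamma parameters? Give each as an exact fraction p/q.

obs 1: x=-3/4 → posterior Inverse-Gamma(9/2, 301/160)
obs 2: x=2 → posterior Inverse-Gamma(5, 1281/160)
obs 3: x=-5/4 → posterior Inverse-Gamma(11/2, 643/80)

alpha=11/2, beta=643/80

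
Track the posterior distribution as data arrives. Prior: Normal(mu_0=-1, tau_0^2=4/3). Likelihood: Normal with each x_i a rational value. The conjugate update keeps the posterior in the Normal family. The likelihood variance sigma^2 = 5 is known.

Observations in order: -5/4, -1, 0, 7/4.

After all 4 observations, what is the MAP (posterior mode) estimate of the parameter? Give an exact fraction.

obs 1: x=-5/4 → posterior Normal(-20/19, 20/19)
obs 2: x=-1 → posterior Normal(-24/23, 20/23)
obs 3: x=0 → posterior Normal(-8/9, 20/27)
obs 4: x=7/4 → posterior Normal(-17/31, 20/31)

-17/31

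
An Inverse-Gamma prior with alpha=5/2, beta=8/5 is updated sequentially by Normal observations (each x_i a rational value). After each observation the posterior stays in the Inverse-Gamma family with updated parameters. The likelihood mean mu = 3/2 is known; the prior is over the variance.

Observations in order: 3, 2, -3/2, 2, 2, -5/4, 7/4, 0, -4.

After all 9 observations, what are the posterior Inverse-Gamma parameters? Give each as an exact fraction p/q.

obs 1: x=3 → posterior Inverse-Gamma(3, 109/40)
obs 2: x=2 → posterior Inverse-Gamma(7/2, 57/20)
obs 3: x=-3/2 → posterior Inverse-Gamma(4, 147/20)
obs 4: x=2 → posterior Inverse-Gamma(9/2, 299/40)
obs 5: x=2 → posterior Inverse-Gamma(5, 38/5)
obs 6: x=-5/4 → posterior Inverse-Gamma(11/2, 1821/160)
obs 7: x=7/4 → posterior Inverse-Gamma(6, 913/80)
obs 8: x=0 → posterior Inverse-Gamma(13/2, 1003/80)
obs 9: x=-4 → posterior Inverse-Gamma(7, 2213/80)

alpha=7, beta=2213/80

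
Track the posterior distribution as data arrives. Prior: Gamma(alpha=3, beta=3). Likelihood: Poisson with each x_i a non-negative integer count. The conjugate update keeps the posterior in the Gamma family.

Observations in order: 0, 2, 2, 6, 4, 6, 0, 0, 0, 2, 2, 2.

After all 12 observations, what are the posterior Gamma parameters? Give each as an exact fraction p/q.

alpha=29, beta=15

obs 1: x=0 → posterior Gamma(3, 4)
obs 2: x=2 → posterior Gamma(5, 5)
obs 3: x=2 → posterior Gamma(7, 6)
obs 4: x=6 → posterior Gamma(13, 7)
obs 5: x=4 → posterior Gamma(17, 8)
obs 6: x=6 → posterior Gamma(23, 9)
obs 7: x=0 → posterior Gamma(23, 10)
obs 8: x=0 → posterior Gamma(23, 11)
obs 9: x=0 → posterior Gamma(23, 12)
obs 10: x=2 → posterior Gamma(25, 13)
obs 11: x=2 → posterior Gamma(27, 14)
obs 12: x=2 → posterior Gamma(29, 15)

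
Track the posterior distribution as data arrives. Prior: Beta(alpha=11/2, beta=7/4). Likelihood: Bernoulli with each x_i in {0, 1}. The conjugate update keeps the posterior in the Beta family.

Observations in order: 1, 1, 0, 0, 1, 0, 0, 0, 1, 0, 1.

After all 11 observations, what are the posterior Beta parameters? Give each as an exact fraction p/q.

alpha=21/2, beta=31/4

obs 1: x=1 → posterior Beta(13/2, 7/4)
obs 2: x=1 → posterior Beta(15/2, 7/4)
obs 3: x=0 → posterior Beta(15/2, 11/4)
obs 4: x=0 → posterior Beta(15/2, 15/4)
obs 5: x=1 → posterior Beta(17/2, 15/4)
obs 6: x=0 → posterior Beta(17/2, 19/4)
obs 7: x=0 → posterior Beta(17/2, 23/4)
obs 8: x=0 → posterior Beta(17/2, 27/4)
obs 9: x=1 → posterior Beta(19/2, 27/4)
obs 10: x=0 → posterior Beta(19/2, 31/4)
obs 11: x=1 → posterior Beta(21/2, 31/4)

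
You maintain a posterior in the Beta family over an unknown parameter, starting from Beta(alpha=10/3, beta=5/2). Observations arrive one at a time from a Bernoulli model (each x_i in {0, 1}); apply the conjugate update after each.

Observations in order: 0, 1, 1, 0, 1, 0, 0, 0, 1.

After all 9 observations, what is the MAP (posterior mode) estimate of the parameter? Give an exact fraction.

38/77

obs 1: x=0 → posterior Beta(10/3, 7/2)
obs 2: x=1 → posterior Beta(13/3, 7/2)
obs 3: x=1 → posterior Beta(16/3, 7/2)
obs 4: x=0 → posterior Beta(16/3, 9/2)
obs 5: x=1 → posterior Beta(19/3, 9/2)
obs 6: x=0 → posterior Beta(19/3, 11/2)
obs 7: x=0 → posterior Beta(19/3, 13/2)
obs 8: x=0 → posterior Beta(19/3, 15/2)
obs 9: x=1 → posterior Beta(22/3, 15/2)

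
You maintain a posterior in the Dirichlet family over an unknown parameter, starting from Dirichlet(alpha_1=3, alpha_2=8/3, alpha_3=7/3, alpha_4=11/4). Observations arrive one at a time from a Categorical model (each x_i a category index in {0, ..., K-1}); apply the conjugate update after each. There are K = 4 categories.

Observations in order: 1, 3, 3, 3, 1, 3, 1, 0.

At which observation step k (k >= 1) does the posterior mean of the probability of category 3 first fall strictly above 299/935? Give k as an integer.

obs 1: x=1 → posterior Dirichlet(3, 11/3, 7/3, 11/4)
obs 2: x=3 → posterior Dirichlet(3, 11/3, 7/3, 15/4)
obs 3: x=3 → posterior Dirichlet(3, 11/3, 7/3, 19/4)
obs 4: x=3 → posterior Dirichlet(3, 11/3, 7/3, 23/4)
obs 5: x=1 → posterior Dirichlet(3, 14/3, 7/3, 23/4)
obs 6: x=3 → posterior Dirichlet(3, 14/3, 7/3, 27/4)
obs 7: x=1 → posterior Dirichlet(3, 17/3, 7/3, 27/4)
obs 8: x=0 → posterior Dirichlet(4, 17/3, 7/3, 27/4)

k = 3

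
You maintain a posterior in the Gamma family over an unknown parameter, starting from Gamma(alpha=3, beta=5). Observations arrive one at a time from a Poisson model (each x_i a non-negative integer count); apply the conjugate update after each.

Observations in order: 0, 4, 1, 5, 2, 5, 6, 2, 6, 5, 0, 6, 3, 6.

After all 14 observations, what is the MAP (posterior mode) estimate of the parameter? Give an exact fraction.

53/19

obs 1: x=0 → posterior Gamma(3, 6)
obs 2: x=4 → posterior Gamma(7, 7)
obs 3: x=1 → posterior Gamma(8, 8)
obs 4: x=5 → posterior Gamma(13, 9)
obs 5: x=2 → posterior Gamma(15, 10)
obs 6: x=5 → posterior Gamma(20, 11)
obs 7: x=6 → posterior Gamma(26, 12)
obs 8: x=2 → posterior Gamma(28, 13)
obs 9: x=6 → posterior Gamma(34, 14)
obs 10: x=5 → posterior Gamma(39, 15)
obs 11: x=0 → posterior Gamma(39, 16)
obs 12: x=6 → posterior Gamma(45, 17)
obs 13: x=3 → posterior Gamma(48, 18)
obs 14: x=6 → posterior Gamma(54, 19)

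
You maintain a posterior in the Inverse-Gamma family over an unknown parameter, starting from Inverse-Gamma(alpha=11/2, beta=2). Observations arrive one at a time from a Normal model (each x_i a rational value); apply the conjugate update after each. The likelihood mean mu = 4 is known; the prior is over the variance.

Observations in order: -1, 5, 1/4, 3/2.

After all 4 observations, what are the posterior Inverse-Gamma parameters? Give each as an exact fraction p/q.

obs 1: x=-1 → posterior Inverse-Gamma(6, 29/2)
obs 2: x=5 → posterior Inverse-Gamma(13/2, 15)
obs 3: x=1/4 → posterior Inverse-Gamma(7, 705/32)
obs 4: x=3/2 → posterior Inverse-Gamma(15/2, 805/32)

alpha=15/2, beta=805/32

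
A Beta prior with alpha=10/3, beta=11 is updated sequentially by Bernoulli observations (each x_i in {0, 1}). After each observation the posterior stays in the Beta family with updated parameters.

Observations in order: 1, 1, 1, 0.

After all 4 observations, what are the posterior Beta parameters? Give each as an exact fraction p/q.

alpha=19/3, beta=12

obs 1: x=1 → posterior Beta(13/3, 11)
obs 2: x=1 → posterior Beta(16/3, 11)
obs 3: x=1 → posterior Beta(19/3, 11)
obs 4: x=0 → posterior Beta(19/3, 12)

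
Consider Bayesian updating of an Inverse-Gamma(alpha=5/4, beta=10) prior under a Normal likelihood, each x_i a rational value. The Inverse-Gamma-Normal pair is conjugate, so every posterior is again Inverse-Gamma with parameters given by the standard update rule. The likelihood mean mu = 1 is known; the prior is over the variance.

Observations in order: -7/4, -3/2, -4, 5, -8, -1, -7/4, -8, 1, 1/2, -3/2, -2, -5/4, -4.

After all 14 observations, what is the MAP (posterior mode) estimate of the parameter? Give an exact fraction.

4703/296

obs 1: x=-7/4 → posterior Inverse-Gamma(7/4, 441/32)
obs 2: x=-3/2 → posterior Inverse-Gamma(9/4, 541/32)
obs 3: x=-4 → posterior Inverse-Gamma(11/4, 941/32)
obs 4: x=5 → posterior Inverse-Gamma(13/4, 1197/32)
obs 5: x=-8 → posterior Inverse-Gamma(15/4, 2493/32)
obs 6: x=-1 → posterior Inverse-Gamma(17/4, 2557/32)
obs 7: x=-7/4 → posterior Inverse-Gamma(19/4, 1339/16)
obs 8: x=-8 → posterior Inverse-Gamma(21/4, 1987/16)
obs 9: x=1 → posterior Inverse-Gamma(23/4, 1987/16)
obs 10: x=1/2 → posterior Inverse-Gamma(25/4, 1989/16)
obs 11: x=-3/2 → posterior Inverse-Gamma(27/4, 2039/16)
obs 12: x=-2 → posterior Inverse-Gamma(29/4, 2111/16)
obs 13: x=-5/4 → posterior Inverse-Gamma(31/4, 4303/32)
obs 14: x=-4 → posterior Inverse-Gamma(33/4, 4703/32)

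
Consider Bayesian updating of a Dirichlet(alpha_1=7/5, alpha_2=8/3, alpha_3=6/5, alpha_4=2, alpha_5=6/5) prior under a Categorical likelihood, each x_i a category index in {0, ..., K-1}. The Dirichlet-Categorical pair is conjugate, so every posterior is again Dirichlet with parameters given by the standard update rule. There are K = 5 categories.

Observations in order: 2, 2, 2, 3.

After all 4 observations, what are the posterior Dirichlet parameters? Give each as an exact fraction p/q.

obs 1: x=2 → posterior Dirichlet(7/5, 8/3, 11/5, 2, 6/5)
obs 2: x=2 → posterior Dirichlet(7/5, 8/3, 16/5, 2, 6/5)
obs 3: x=2 → posterior Dirichlet(7/5, 8/3, 21/5, 2, 6/5)
obs 4: x=3 → posterior Dirichlet(7/5, 8/3, 21/5, 3, 6/5)

alpha_1=7/5, alpha_2=8/3, alpha_3=21/5, alpha_4=3, alpha_5=6/5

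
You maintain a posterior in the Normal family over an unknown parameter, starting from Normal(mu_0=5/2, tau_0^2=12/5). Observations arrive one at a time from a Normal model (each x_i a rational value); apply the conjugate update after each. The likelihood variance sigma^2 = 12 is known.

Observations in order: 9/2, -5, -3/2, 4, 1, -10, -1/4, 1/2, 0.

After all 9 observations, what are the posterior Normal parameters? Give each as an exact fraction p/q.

obs 1: x=9/2 → posterior Normal(17/6, 2)
obs 2: x=-5 → posterior Normal(12/7, 12/7)
obs 3: x=-3/2 → posterior Normal(21/16, 3/2)
obs 4: x=4 → posterior Normal(29/18, 4/3)
obs 5: x=1 → posterior Normal(31/20, 6/5)
obs 6: x=-10 → posterior Normal(1/2, 12/11)
obs 7: x=-1/4 → posterior Normal(7/16, 1)
obs 8: x=1/2 → posterior Normal(23/52, 12/13)
obs 9: x=0 → posterior Normal(23/56, 6/7)

mu_0=23/56, tau_0^2=6/7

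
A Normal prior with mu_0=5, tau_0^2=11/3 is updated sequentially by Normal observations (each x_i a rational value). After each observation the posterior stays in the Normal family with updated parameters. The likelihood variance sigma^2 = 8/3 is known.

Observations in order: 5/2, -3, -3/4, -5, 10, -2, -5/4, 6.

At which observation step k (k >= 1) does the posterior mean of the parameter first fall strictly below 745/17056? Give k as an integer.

k = 4

obs 1: x=5/2 → posterior Normal(135/38, 88/57)
obs 2: x=-3 → posterior Normal(23/20, 44/45)
obs 3: x=-3/4 → posterior Normal(105/164, 88/123)
obs 4: x=-5 → posterior Normal(-115/208, 22/39)
obs 5: x=10 → posterior Normal(325/252, 88/189)
obs 6: x=-2 → posterior Normal(237/296, 44/111)
obs 7: x=-5/4 → posterior Normal(91/170, 88/255)
obs 8: x=6 → posterior Normal(223/192, 11/36)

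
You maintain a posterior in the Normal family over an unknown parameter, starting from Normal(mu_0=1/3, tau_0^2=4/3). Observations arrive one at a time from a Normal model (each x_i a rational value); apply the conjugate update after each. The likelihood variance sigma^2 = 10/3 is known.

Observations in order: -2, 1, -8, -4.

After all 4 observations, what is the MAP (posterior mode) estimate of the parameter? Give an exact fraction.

obs 1: x=-2 → posterior Normal(-1/3, 20/21)
obs 2: x=1 → posterior Normal(-1/27, 20/27)
obs 3: x=-8 → posterior Normal(-49/33, 20/33)
obs 4: x=-4 → posterior Normal(-73/39, 20/39)

-73/39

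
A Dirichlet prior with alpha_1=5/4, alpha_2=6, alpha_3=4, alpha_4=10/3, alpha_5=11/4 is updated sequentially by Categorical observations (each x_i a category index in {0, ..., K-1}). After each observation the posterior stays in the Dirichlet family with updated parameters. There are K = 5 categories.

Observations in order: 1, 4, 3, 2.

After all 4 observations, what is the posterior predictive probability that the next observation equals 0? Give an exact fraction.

obs 1: x=1 → posterior Dirichlet(5/4, 7, 4, 10/3, 11/4)
obs 2: x=4 → posterior Dirichlet(5/4, 7, 4, 10/3, 15/4)
obs 3: x=3 → posterior Dirichlet(5/4, 7, 4, 13/3, 15/4)
obs 4: x=2 → posterior Dirichlet(5/4, 7, 5, 13/3, 15/4)

15/256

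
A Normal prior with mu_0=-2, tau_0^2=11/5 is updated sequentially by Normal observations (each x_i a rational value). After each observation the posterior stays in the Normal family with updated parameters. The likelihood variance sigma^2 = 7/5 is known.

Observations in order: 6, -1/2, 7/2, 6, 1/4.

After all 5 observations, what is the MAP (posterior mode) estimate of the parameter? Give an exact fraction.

615/248

obs 1: x=6 → posterior Normal(26/9, 77/90)
obs 2: x=-1/2 → posterior Normal(93/58, 77/145)
obs 3: x=7/2 → posterior Normal(17/8, 77/200)
obs 4: x=6 → posterior Normal(151/51, 77/255)
obs 5: x=1/4 → posterior Normal(615/248, 77/310)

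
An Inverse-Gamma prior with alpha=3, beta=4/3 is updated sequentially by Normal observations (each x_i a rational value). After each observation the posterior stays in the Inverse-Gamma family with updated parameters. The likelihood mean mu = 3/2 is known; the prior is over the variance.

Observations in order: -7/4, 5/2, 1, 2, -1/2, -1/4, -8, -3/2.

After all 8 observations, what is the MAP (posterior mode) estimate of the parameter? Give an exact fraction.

obs 1: x=-7/4 → posterior Inverse-Gamma(7/2, 635/96)
obs 2: x=5/2 → posterior Inverse-Gamma(4, 683/96)
obs 3: x=1 → posterior Inverse-Gamma(9/2, 695/96)
obs 4: x=2 → posterior Inverse-Gamma(5, 707/96)
obs 5: x=-1/2 → posterior Inverse-Gamma(11/2, 899/96)
obs 6: x=-1/4 → posterior Inverse-Gamma(6, 523/48)
obs 7: x=-8 → posterior Inverse-Gamma(13/2, 2689/48)
obs 8: x=-3/2 → posterior Inverse-Gamma(7, 2905/48)

2905/384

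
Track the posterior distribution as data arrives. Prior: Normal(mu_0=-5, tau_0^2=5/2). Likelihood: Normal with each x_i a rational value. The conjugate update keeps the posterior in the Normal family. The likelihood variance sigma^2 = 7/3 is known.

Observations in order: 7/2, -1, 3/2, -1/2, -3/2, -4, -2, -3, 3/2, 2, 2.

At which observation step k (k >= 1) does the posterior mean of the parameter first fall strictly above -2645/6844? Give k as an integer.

obs 1: x=7/2 → posterior Normal(-35/58, 35/29)
obs 2: x=-1 → posterior Normal(-65/88, 35/44)
obs 3: x=3/2 → posterior Normal(-10/59, 35/59)
obs 4: x=-1/2 → posterior Normal(-35/148, 35/74)
obs 5: x=-3/2 → posterior Normal(-40/89, 35/89)
obs 6: x=-4 → posterior Normal(-25/26, 35/104)
obs 7: x=-2 → posterior Normal(-130/119, 5/17)
obs 8: x=-3 → posterior Normal(-175/134, 35/134)
obs 9: x=3/2 → posterior Normal(-305/298, 35/149)
obs 10: x=2 → posterior Normal(-245/328, 35/164)
obs 11: x=2 → posterior Normal(-185/358, 35/179)

k = 3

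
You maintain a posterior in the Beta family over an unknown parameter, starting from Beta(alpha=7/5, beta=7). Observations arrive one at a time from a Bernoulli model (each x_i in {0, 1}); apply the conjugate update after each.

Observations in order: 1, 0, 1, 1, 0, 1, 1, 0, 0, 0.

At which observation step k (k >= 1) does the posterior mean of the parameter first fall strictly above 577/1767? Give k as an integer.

k = 4

obs 1: x=1 → posterior Beta(12/5, 7)
obs 2: x=0 → posterior Beta(12/5, 8)
obs 3: x=1 → posterior Beta(17/5, 8)
obs 4: x=1 → posterior Beta(22/5, 8)
obs 5: x=0 → posterior Beta(22/5, 9)
obs 6: x=1 → posterior Beta(27/5, 9)
obs 7: x=1 → posterior Beta(32/5, 9)
obs 8: x=0 → posterior Beta(32/5, 10)
obs 9: x=0 → posterior Beta(32/5, 11)
obs 10: x=0 → posterior Beta(32/5, 12)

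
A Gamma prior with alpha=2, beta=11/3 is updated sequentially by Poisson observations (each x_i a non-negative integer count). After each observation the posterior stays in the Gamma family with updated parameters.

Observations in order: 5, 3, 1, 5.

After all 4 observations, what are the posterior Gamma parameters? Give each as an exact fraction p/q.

obs 1: x=5 → posterior Gamma(7, 14/3)
obs 2: x=3 → posterior Gamma(10, 17/3)
obs 3: x=1 → posterior Gamma(11, 20/3)
obs 4: x=5 → posterior Gamma(16, 23/3)

alpha=16, beta=23/3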